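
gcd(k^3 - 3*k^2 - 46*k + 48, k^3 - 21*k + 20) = k - 1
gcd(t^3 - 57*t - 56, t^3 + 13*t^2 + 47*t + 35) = t^2 + 8*t + 7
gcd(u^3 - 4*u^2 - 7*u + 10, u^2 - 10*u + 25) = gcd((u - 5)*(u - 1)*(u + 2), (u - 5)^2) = u - 5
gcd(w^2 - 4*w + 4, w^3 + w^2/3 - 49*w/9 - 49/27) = 1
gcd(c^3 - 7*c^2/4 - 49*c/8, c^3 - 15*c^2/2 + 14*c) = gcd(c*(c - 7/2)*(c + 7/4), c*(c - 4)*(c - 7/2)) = c^2 - 7*c/2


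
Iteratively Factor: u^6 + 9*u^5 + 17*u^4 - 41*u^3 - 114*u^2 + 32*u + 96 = (u + 4)*(u^5 + 5*u^4 - 3*u^3 - 29*u^2 + 2*u + 24) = (u - 1)*(u + 4)*(u^4 + 6*u^3 + 3*u^2 - 26*u - 24) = (u - 1)*(u + 1)*(u + 4)*(u^3 + 5*u^2 - 2*u - 24) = (u - 1)*(u + 1)*(u + 4)^2*(u^2 + u - 6) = (u - 1)*(u + 1)*(u + 3)*(u + 4)^2*(u - 2)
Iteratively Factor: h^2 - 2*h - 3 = (h - 3)*(h + 1)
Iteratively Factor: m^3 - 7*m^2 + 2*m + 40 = (m - 5)*(m^2 - 2*m - 8) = (m - 5)*(m + 2)*(m - 4)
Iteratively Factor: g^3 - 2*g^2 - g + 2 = (g - 1)*(g^2 - g - 2) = (g - 1)*(g + 1)*(g - 2)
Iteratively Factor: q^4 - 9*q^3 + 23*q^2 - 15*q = (q)*(q^3 - 9*q^2 + 23*q - 15) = q*(q - 1)*(q^2 - 8*q + 15) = q*(q - 3)*(q - 1)*(q - 5)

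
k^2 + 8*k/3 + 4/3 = (k + 2/3)*(k + 2)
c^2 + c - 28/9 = (c - 4/3)*(c + 7/3)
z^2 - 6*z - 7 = (z - 7)*(z + 1)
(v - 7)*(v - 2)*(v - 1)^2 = v^4 - 11*v^3 + 33*v^2 - 37*v + 14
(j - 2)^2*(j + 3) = j^3 - j^2 - 8*j + 12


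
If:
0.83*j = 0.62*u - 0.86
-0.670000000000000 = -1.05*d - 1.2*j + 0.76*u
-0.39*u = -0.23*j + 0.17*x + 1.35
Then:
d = 0.101201651284478*x + 2.76778943493466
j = -0.581998895637769*x - 6.47377139701822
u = -0.779127553837659*x - 7.27940364439536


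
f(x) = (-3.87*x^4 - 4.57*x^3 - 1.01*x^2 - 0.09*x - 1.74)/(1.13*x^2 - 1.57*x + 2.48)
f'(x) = (1.57 - 2.26*x)*(-3.87*x^4 - 4.57*x^3 - 1.01*x^2 - 0.09*x - 1.74)/(1.13*x^2 - 1.57*x + 2.48)^2 + (-15.48*x^3 - 13.71*x^2 - 2.02*x - 0.09)/(1.13*x^2 - 1.57*x + 2.48) = (-8.7462*x^5 + 13.0636*x^4 - 24.0406*x^3 - 32.3134*x^2 - 1.0772*x - 2.955)/(1.2769*x^4 - 3.5482*x^3 + 8.0697*x^2 - 7.7872*x + 6.1504)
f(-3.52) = -18.57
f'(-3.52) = 15.24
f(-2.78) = -9.13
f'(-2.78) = 10.30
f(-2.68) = -8.13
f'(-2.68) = 9.64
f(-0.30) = -0.56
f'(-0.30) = -0.51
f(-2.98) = -11.32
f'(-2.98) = 11.62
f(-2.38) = -5.53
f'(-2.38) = 7.71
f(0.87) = -3.97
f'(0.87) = -10.59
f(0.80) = -3.28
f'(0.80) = -9.05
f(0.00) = -0.70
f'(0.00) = -0.48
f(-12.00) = -393.92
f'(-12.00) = 73.34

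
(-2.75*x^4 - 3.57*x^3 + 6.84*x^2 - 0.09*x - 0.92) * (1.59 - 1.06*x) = 2.915*x^5 - 0.5883*x^4 - 12.9267*x^3 + 10.971*x^2 + 0.8321*x - 1.4628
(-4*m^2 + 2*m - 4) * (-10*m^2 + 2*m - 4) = 40*m^4 - 28*m^3 + 60*m^2 - 16*m + 16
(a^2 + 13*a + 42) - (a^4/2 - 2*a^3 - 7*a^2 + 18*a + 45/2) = -a^4/2 + 2*a^3 + 8*a^2 - 5*a + 39/2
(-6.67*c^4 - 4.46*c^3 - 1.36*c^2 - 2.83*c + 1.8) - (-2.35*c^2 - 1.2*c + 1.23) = -6.67*c^4 - 4.46*c^3 + 0.99*c^2 - 1.63*c + 0.57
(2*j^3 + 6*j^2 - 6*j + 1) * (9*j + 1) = 18*j^4 + 56*j^3 - 48*j^2 + 3*j + 1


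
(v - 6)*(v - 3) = v^2 - 9*v + 18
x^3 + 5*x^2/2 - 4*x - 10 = (x - 2)*(x + 2)*(x + 5/2)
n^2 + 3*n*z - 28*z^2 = (n - 4*z)*(n + 7*z)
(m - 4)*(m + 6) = m^2 + 2*m - 24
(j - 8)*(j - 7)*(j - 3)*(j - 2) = j^4 - 20*j^3 + 137*j^2 - 370*j + 336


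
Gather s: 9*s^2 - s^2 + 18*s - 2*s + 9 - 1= 8*s^2 + 16*s + 8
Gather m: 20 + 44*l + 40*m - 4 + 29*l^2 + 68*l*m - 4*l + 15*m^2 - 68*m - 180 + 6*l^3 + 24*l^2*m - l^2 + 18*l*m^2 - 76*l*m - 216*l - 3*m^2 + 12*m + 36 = 6*l^3 + 28*l^2 - 176*l + m^2*(18*l + 12) + m*(24*l^2 - 8*l - 16) - 128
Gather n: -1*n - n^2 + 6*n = -n^2 + 5*n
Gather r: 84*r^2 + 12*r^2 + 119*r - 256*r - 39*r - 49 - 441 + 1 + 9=96*r^2 - 176*r - 480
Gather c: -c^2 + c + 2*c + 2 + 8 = -c^2 + 3*c + 10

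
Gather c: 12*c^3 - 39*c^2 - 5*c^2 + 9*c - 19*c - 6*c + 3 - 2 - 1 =12*c^3 - 44*c^2 - 16*c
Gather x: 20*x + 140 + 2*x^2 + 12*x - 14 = 2*x^2 + 32*x + 126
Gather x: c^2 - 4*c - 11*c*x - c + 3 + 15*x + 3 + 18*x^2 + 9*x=c^2 - 5*c + 18*x^2 + x*(24 - 11*c) + 6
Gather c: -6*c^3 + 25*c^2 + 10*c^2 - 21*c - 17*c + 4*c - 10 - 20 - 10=-6*c^3 + 35*c^2 - 34*c - 40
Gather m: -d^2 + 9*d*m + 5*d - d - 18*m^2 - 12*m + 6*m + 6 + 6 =-d^2 + 4*d - 18*m^2 + m*(9*d - 6) + 12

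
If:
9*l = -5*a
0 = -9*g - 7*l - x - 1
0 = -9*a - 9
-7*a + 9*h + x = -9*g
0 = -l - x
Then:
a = -1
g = -13/27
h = -19/81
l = 5/9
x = -5/9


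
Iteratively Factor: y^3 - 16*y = (y + 4)*(y^2 - 4*y) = y*(y + 4)*(y - 4)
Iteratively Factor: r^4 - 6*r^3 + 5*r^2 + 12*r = (r - 4)*(r^3 - 2*r^2 - 3*r) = (r - 4)*(r + 1)*(r^2 - 3*r) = r*(r - 4)*(r + 1)*(r - 3)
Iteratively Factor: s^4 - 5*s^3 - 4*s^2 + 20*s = (s + 2)*(s^3 - 7*s^2 + 10*s) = (s - 5)*(s + 2)*(s^2 - 2*s) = (s - 5)*(s - 2)*(s + 2)*(s)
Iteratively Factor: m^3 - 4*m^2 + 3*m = (m - 3)*(m^2 - m) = (m - 3)*(m - 1)*(m)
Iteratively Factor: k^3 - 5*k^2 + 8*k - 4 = (k - 1)*(k^2 - 4*k + 4) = (k - 2)*(k - 1)*(k - 2)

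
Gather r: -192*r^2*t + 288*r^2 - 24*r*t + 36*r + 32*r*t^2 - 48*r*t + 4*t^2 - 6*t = r^2*(288 - 192*t) + r*(32*t^2 - 72*t + 36) + 4*t^2 - 6*t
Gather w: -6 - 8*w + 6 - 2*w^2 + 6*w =-2*w^2 - 2*w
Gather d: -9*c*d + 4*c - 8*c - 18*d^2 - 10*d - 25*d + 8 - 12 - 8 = -4*c - 18*d^2 + d*(-9*c - 35) - 12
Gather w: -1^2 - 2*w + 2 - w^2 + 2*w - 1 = -w^2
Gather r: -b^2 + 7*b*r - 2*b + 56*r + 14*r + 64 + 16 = -b^2 - 2*b + r*(7*b + 70) + 80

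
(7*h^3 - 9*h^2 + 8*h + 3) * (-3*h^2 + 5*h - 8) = -21*h^5 + 62*h^4 - 125*h^3 + 103*h^2 - 49*h - 24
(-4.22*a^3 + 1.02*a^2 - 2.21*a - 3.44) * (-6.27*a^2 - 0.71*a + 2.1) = 26.4594*a^5 - 3.3992*a^4 + 4.2705*a^3 + 25.2799*a^2 - 2.1986*a - 7.224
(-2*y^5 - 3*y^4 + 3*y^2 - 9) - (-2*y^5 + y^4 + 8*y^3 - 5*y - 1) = -4*y^4 - 8*y^3 + 3*y^2 + 5*y - 8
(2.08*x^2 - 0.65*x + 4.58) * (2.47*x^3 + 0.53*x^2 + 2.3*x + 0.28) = 5.1376*x^5 - 0.5031*x^4 + 15.7521*x^3 + 1.5148*x^2 + 10.352*x + 1.2824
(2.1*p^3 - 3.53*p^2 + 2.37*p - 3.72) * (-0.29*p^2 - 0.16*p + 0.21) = -0.609*p^5 + 0.6877*p^4 + 0.3185*p^3 - 0.0417*p^2 + 1.0929*p - 0.7812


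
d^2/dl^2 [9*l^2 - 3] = 18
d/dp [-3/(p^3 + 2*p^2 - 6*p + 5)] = 3*(3*p^2 + 4*p - 6)/(p^3 + 2*p^2 - 6*p + 5)^2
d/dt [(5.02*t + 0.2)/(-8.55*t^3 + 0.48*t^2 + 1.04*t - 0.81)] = (85.842*t^3 + 2.7204*t^2 - 0.192*t - 4.2742)/(73.1025*t^6 - 8.208*t^5 - 17.5536*t^4 + 14.8494*t^3 + 0.304*t^2 - 1.6848*t + 0.6561)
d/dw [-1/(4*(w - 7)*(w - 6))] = (2*w - 13)/(4*(w - 7)^2*(w - 6)^2)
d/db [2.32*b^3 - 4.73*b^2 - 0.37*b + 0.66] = 6.96*b^2 - 9.46*b - 0.37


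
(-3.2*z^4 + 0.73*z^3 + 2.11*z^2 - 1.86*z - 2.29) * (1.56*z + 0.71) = -4.992*z^5 - 1.1332*z^4 + 3.8099*z^3 - 1.4035*z^2 - 4.893*z - 1.6259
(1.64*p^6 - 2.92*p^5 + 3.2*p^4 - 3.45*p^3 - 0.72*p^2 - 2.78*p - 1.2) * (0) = 0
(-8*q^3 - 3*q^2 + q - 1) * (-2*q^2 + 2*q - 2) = 16*q^5 - 10*q^4 + 8*q^3 + 10*q^2 - 4*q + 2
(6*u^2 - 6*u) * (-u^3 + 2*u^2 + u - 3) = -6*u^5 + 18*u^4 - 6*u^3 - 24*u^2 + 18*u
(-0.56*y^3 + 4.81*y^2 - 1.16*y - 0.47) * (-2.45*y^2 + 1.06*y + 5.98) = 1.372*y^5 - 12.3781*y^4 + 4.5918*y^3 + 28.6857*y^2 - 7.435*y - 2.8106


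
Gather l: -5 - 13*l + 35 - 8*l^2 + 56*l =-8*l^2 + 43*l + 30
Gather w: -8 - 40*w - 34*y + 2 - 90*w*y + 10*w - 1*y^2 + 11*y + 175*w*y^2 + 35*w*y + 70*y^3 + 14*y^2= w*(175*y^2 - 55*y - 30) + 70*y^3 + 13*y^2 - 23*y - 6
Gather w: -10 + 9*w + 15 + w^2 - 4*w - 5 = w^2 + 5*w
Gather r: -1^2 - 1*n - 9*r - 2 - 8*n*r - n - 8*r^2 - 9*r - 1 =-2*n - 8*r^2 + r*(-8*n - 18) - 4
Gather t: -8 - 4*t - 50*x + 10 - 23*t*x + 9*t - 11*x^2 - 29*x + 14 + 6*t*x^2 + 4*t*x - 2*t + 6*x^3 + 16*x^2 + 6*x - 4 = t*(6*x^2 - 19*x + 3) + 6*x^3 + 5*x^2 - 73*x + 12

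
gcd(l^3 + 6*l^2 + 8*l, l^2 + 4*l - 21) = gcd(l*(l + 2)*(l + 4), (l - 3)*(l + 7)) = 1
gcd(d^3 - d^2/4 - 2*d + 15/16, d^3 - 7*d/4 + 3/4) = d^2 + d - 3/4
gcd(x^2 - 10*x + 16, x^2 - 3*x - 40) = x - 8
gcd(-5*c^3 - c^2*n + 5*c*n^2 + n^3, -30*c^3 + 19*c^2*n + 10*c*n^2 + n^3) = 5*c^2 - 4*c*n - n^2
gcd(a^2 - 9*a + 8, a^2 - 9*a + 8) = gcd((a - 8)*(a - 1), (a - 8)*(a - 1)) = a^2 - 9*a + 8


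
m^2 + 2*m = m*(m + 2)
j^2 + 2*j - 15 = (j - 3)*(j + 5)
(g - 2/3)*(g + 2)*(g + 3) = g^3 + 13*g^2/3 + 8*g/3 - 4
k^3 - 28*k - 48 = (k - 6)*(k + 2)*(k + 4)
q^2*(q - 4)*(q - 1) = q^4 - 5*q^3 + 4*q^2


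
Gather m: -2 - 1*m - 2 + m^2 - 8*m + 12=m^2 - 9*m + 8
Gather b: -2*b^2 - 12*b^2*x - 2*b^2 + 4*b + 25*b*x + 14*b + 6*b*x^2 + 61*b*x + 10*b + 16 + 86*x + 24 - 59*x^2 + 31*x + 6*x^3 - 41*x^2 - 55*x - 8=b^2*(-12*x - 4) + b*(6*x^2 + 86*x + 28) + 6*x^3 - 100*x^2 + 62*x + 32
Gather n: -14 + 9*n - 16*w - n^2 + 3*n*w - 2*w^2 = -n^2 + n*(3*w + 9) - 2*w^2 - 16*w - 14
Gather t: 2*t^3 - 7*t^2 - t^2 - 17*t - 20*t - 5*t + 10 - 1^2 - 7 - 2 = 2*t^3 - 8*t^2 - 42*t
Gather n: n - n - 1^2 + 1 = 0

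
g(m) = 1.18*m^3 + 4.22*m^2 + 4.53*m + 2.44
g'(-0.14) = 3.42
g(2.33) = 50.83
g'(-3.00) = 11.07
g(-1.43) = 1.14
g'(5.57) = 161.37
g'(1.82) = 31.62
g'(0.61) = 11.00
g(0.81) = 9.51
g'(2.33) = 43.41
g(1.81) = 31.46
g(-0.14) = 1.89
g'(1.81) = 31.40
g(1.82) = 31.78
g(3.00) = 85.87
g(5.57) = 362.51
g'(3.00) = 61.71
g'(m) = 3.54*m^2 + 8.44*m + 4.53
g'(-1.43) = -0.30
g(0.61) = 7.04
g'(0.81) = 13.69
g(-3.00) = -5.03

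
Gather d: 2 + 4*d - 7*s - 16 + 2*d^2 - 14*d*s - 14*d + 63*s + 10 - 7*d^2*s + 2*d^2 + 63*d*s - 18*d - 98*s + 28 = d^2*(4 - 7*s) + d*(49*s - 28) - 42*s + 24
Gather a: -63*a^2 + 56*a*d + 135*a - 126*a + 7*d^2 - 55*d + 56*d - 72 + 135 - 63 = -63*a^2 + a*(56*d + 9) + 7*d^2 + d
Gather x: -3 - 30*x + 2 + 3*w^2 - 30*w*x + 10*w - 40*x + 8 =3*w^2 + 10*w + x*(-30*w - 70) + 7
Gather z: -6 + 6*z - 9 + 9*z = 15*z - 15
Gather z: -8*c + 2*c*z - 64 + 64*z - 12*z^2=-8*c - 12*z^2 + z*(2*c + 64) - 64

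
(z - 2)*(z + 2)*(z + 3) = z^3 + 3*z^2 - 4*z - 12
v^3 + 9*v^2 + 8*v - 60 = (v - 2)*(v + 5)*(v + 6)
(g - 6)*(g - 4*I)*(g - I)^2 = g^4 - 6*g^3 - 6*I*g^3 - 9*g^2 + 36*I*g^2 + 54*g + 4*I*g - 24*I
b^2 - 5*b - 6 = (b - 6)*(b + 1)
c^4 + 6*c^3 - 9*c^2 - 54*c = c*(c - 3)*(c + 3)*(c + 6)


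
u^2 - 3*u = u*(u - 3)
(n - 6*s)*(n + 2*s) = n^2 - 4*n*s - 12*s^2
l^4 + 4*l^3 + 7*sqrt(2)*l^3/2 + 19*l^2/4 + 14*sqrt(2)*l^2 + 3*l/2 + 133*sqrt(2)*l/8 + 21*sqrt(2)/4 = (l + 3/2)*(l + 7*sqrt(2)/2)*(sqrt(2)*l/2 + sqrt(2))*(sqrt(2)*l + sqrt(2)/2)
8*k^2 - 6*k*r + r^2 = (-4*k + r)*(-2*k + r)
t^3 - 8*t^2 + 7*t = t*(t - 7)*(t - 1)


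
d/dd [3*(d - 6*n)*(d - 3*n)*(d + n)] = 9*d^2 - 48*d*n + 27*n^2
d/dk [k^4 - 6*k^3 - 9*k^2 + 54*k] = 4*k^3 - 18*k^2 - 18*k + 54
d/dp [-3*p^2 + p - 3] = 1 - 6*p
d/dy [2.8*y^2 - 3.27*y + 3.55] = 5.6*y - 3.27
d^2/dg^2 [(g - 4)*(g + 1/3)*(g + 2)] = 6*g - 10/3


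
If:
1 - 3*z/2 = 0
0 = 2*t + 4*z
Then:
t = -4/3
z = 2/3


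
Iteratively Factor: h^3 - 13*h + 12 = (h - 3)*(h^2 + 3*h - 4) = (h - 3)*(h + 4)*(h - 1)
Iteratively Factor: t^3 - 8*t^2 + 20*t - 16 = (t - 4)*(t^2 - 4*t + 4) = (t - 4)*(t - 2)*(t - 2)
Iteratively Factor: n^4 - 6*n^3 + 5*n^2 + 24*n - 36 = (n - 3)*(n^3 - 3*n^2 - 4*n + 12) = (n - 3)*(n + 2)*(n^2 - 5*n + 6) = (n - 3)^2*(n + 2)*(n - 2)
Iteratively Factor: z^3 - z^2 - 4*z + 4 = (z - 1)*(z^2 - 4) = (z - 1)*(z + 2)*(z - 2)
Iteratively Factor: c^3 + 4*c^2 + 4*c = (c + 2)*(c^2 + 2*c) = c*(c + 2)*(c + 2)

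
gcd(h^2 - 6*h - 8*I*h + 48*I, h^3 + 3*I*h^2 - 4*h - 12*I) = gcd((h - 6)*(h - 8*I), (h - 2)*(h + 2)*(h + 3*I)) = 1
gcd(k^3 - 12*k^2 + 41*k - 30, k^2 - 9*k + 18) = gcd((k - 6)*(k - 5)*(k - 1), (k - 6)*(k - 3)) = k - 6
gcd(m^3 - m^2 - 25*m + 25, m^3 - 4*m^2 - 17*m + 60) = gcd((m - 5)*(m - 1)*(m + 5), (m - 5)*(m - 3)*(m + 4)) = m - 5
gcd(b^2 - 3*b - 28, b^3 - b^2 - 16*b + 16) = b + 4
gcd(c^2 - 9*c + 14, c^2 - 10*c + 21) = c - 7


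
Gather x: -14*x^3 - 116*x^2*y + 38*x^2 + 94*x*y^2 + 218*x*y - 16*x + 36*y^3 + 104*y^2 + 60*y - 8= -14*x^3 + x^2*(38 - 116*y) + x*(94*y^2 + 218*y - 16) + 36*y^3 + 104*y^2 + 60*y - 8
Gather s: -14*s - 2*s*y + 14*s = -2*s*y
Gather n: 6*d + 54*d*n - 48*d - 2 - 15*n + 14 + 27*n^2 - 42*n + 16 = -42*d + 27*n^2 + n*(54*d - 57) + 28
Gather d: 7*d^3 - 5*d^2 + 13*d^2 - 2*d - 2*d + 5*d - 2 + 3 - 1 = 7*d^3 + 8*d^2 + d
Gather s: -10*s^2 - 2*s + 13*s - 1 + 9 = -10*s^2 + 11*s + 8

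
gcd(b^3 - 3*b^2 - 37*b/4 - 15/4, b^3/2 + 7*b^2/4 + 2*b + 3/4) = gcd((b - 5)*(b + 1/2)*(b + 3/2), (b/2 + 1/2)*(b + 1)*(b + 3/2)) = b + 3/2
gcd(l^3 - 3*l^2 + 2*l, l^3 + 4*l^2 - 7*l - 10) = l - 2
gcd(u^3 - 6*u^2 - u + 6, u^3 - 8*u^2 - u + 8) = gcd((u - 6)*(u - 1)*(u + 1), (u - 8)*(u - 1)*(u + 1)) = u^2 - 1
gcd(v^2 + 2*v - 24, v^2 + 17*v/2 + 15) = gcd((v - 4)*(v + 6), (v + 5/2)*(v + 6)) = v + 6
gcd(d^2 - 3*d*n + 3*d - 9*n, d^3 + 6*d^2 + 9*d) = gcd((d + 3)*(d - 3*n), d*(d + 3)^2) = d + 3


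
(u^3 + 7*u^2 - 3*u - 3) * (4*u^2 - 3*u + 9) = 4*u^5 + 25*u^4 - 24*u^3 + 60*u^2 - 18*u - 27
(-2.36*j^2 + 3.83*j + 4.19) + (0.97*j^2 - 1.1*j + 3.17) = -1.39*j^2 + 2.73*j + 7.36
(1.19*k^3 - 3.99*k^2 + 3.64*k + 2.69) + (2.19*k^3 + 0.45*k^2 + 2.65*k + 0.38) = 3.38*k^3 - 3.54*k^2 + 6.29*k + 3.07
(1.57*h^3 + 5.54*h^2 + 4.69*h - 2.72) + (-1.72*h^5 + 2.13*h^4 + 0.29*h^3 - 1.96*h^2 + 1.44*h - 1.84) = -1.72*h^5 + 2.13*h^4 + 1.86*h^3 + 3.58*h^2 + 6.13*h - 4.56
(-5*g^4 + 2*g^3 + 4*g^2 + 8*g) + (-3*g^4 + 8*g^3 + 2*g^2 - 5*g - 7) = -8*g^4 + 10*g^3 + 6*g^2 + 3*g - 7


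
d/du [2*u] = 2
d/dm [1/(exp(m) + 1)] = -1/(4*cosh(m/2)^2)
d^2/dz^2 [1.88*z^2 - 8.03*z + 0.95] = 3.76000000000000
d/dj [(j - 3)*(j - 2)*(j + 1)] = 3*j^2 - 8*j + 1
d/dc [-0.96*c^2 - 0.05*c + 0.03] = -1.92*c - 0.05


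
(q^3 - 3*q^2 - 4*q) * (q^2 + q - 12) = q^5 - 2*q^4 - 19*q^3 + 32*q^2 + 48*q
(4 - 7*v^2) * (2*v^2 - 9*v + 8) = -14*v^4 + 63*v^3 - 48*v^2 - 36*v + 32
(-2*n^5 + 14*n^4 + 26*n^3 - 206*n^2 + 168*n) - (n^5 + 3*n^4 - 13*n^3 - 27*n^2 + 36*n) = -3*n^5 + 11*n^4 + 39*n^3 - 179*n^2 + 132*n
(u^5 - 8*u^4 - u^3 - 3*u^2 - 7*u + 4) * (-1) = -u^5 + 8*u^4 + u^3 + 3*u^2 + 7*u - 4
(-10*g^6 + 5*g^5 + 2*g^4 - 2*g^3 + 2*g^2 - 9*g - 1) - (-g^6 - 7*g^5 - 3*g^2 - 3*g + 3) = -9*g^6 + 12*g^5 + 2*g^4 - 2*g^3 + 5*g^2 - 6*g - 4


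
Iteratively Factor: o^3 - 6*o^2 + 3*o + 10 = (o - 2)*(o^2 - 4*o - 5) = (o - 5)*(o - 2)*(o + 1)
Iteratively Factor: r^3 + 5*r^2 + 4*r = (r + 4)*(r^2 + r) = r*(r + 4)*(r + 1)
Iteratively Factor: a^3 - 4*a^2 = (a - 4)*(a^2) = a*(a - 4)*(a)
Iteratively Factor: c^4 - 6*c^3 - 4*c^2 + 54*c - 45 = (c - 3)*(c^3 - 3*c^2 - 13*c + 15) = (c - 3)*(c - 1)*(c^2 - 2*c - 15) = (c - 5)*(c - 3)*(c - 1)*(c + 3)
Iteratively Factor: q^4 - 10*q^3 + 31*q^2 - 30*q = (q)*(q^3 - 10*q^2 + 31*q - 30) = q*(q - 3)*(q^2 - 7*q + 10) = q*(q - 5)*(q - 3)*(q - 2)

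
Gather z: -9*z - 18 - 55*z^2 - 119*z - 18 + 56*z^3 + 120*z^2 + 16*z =56*z^3 + 65*z^2 - 112*z - 36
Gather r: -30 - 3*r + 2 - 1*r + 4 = -4*r - 24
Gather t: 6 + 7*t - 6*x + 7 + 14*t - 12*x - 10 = 21*t - 18*x + 3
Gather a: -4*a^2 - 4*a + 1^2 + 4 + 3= -4*a^2 - 4*a + 8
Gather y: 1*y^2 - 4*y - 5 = y^2 - 4*y - 5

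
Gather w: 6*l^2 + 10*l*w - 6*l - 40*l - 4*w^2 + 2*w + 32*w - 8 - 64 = 6*l^2 - 46*l - 4*w^2 + w*(10*l + 34) - 72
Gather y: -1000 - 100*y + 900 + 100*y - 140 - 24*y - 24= -24*y - 264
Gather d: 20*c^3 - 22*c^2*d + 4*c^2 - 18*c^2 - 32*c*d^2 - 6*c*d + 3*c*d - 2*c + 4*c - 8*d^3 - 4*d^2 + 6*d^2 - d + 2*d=20*c^3 - 14*c^2 + 2*c - 8*d^3 + d^2*(2 - 32*c) + d*(-22*c^2 - 3*c + 1)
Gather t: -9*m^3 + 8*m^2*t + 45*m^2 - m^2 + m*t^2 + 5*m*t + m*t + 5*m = -9*m^3 + 44*m^2 + m*t^2 + 5*m + t*(8*m^2 + 6*m)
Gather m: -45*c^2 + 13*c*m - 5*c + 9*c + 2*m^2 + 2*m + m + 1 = -45*c^2 + 4*c + 2*m^2 + m*(13*c + 3) + 1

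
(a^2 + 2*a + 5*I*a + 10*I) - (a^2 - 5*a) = 7*a + 5*I*a + 10*I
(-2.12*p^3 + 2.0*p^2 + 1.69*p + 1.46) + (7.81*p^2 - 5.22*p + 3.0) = -2.12*p^3 + 9.81*p^2 - 3.53*p + 4.46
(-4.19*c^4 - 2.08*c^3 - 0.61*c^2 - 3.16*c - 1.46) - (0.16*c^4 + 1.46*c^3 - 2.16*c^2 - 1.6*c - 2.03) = -4.35*c^4 - 3.54*c^3 + 1.55*c^2 - 1.56*c + 0.57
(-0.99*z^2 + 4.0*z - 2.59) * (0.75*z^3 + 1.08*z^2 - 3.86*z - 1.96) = -0.7425*z^5 + 1.9308*z^4 + 6.1989*z^3 - 16.2968*z^2 + 2.1574*z + 5.0764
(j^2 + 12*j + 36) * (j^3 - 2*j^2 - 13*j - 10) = j^5 + 10*j^4 - j^3 - 238*j^2 - 588*j - 360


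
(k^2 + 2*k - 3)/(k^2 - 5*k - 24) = (k - 1)/(k - 8)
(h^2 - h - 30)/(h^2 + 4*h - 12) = (h^2 - h - 30)/(h^2 + 4*h - 12)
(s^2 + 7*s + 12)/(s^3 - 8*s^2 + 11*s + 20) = (s^2 + 7*s + 12)/(s^3 - 8*s^2 + 11*s + 20)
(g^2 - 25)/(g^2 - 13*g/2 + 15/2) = 2*(g + 5)/(2*g - 3)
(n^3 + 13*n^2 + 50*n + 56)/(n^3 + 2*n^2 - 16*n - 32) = (n + 7)/(n - 4)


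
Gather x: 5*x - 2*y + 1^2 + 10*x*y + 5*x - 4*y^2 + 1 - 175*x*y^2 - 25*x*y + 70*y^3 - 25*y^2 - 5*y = x*(-175*y^2 - 15*y + 10) + 70*y^3 - 29*y^2 - 7*y + 2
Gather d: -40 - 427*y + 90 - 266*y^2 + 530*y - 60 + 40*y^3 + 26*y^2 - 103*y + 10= 40*y^3 - 240*y^2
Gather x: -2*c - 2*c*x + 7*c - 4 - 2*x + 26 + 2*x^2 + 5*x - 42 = 5*c + 2*x^2 + x*(3 - 2*c) - 20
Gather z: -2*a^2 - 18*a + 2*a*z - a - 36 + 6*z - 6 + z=-2*a^2 - 19*a + z*(2*a + 7) - 42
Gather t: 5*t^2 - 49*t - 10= 5*t^2 - 49*t - 10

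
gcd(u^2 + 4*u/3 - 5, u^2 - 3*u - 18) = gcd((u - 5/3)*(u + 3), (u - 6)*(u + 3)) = u + 3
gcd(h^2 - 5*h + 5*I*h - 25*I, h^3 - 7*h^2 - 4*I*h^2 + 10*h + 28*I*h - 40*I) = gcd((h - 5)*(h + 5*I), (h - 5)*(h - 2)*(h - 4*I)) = h - 5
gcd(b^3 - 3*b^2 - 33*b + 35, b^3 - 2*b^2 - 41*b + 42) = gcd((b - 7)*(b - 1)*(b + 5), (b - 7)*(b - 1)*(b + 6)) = b^2 - 8*b + 7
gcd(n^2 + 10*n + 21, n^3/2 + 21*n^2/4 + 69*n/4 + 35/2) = 1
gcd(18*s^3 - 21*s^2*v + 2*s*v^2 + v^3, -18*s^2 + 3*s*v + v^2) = 18*s^2 - 3*s*v - v^2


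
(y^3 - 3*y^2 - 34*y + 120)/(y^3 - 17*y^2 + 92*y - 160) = (y + 6)/(y - 8)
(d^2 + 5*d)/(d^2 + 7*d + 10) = d/(d + 2)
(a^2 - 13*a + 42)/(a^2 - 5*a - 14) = (a - 6)/(a + 2)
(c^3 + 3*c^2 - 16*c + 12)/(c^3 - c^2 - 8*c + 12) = (c^2 + 5*c - 6)/(c^2 + c - 6)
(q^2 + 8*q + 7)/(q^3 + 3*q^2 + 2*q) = (q + 7)/(q*(q + 2))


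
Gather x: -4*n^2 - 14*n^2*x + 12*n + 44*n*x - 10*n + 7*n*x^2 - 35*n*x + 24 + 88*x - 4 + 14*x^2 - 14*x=-4*n^2 + 2*n + x^2*(7*n + 14) + x*(-14*n^2 + 9*n + 74) + 20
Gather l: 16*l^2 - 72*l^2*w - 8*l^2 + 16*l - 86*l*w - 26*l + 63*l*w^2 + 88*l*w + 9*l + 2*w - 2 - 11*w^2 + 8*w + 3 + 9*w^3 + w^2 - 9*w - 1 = l^2*(8 - 72*w) + l*(63*w^2 + 2*w - 1) + 9*w^3 - 10*w^2 + w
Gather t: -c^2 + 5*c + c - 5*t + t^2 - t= -c^2 + 6*c + t^2 - 6*t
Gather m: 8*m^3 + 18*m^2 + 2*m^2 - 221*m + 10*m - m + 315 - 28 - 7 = 8*m^3 + 20*m^2 - 212*m + 280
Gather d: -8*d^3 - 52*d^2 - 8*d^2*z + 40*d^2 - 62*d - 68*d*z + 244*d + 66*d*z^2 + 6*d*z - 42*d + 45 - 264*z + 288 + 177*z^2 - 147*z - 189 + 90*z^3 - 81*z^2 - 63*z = -8*d^3 + d^2*(-8*z - 12) + d*(66*z^2 - 62*z + 140) + 90*z^3 + 96*z^2 - 474*z + 144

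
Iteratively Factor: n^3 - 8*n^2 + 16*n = (n - 4)*(n^2 - 4*n) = (n - 4)^2*(n)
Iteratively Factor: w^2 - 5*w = (w)*(w - 5)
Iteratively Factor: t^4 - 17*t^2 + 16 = (t + 4)*(t^3 - 4*t^2 - t + 4) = (t + 1)*(t + 4)*(t^2 - 5*t + 4) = (t - 1)*(t + 1)*(t + 4)*(t - 4)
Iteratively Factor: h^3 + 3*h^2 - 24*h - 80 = (h + 4)*(h^2 - h - 20) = (h - 5)*(h + 4)*(h + 4)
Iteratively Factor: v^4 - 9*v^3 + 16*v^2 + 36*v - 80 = (v - 4)*(v^3 - 5*v^2 - 4*v + 20) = (v - 4)*(v - 2)*(v^2 - 3*v - 10) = (v - 4)*(v - 2)*(v + 2)*(v - 5)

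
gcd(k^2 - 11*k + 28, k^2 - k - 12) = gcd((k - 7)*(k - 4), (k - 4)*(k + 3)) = k - 4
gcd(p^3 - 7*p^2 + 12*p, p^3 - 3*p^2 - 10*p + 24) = p - 4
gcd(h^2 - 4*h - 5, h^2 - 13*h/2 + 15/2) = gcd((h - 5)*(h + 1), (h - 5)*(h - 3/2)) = h - 5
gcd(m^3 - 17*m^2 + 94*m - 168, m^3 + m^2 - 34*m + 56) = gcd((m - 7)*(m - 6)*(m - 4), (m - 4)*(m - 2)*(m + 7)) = m - 4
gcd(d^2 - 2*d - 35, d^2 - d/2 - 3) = 1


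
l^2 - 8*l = l*(l - 8)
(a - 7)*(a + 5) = a^2 - 2*a - 35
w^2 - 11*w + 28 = (w - 7)*(w - 4)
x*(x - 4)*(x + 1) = x^3 - 3*x^2 - 4*x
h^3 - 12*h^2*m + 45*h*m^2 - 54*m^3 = (h - 6*m)*(h - 3*m)^2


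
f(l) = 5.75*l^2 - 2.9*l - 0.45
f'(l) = 11.5*l - 2.9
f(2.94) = 40.72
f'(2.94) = 30.91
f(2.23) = 21.68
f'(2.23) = 22.74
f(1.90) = 14.80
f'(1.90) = 18.95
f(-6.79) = 284.34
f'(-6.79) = -80.98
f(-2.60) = 45.96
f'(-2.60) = -32.80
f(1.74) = 11.91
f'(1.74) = 17.11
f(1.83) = 13.50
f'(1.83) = 18.14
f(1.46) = 7.57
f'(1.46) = 13.89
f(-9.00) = 491.40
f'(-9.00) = -106.40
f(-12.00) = 862.35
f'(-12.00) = -140.90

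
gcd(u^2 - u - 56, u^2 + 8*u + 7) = u + 7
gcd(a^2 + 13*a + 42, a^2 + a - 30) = a + 6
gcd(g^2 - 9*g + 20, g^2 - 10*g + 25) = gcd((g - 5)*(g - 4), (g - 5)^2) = g - 5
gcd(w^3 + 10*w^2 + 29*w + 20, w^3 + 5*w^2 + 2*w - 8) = w + 4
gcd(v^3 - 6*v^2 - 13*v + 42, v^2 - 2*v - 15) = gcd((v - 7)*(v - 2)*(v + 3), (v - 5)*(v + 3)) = v + 3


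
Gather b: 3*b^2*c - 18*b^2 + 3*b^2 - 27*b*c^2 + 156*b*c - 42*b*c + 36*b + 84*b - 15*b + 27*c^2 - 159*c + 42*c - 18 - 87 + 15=b^2*(3*c - 15) + b*(-27*c^2 + 114*c + 105) + 27*c^2 - 117*c - 90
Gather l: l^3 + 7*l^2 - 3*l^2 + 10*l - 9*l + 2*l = l^3 + 4*l^2 + 3*l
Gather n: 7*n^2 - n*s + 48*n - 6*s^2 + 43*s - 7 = 7*n^2 + n*(48 - s) - 6*s^2 + 43*s - 7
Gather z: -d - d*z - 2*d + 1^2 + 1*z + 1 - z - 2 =-d*z - 3*d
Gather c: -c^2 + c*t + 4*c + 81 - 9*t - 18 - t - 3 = -c^2 + c*(t + 4) - 10*t + 60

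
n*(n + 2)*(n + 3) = n^3 + 5*n^2 + 6*n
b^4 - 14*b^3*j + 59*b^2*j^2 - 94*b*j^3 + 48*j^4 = (b - 8*j)*(b - 3*j)*(b - 2*j)*(b - j)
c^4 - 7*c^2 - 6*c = c*(c - 3)*(c + 1)*(c + 2)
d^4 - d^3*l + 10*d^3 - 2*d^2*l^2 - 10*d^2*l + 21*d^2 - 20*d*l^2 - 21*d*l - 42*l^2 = (d + 3)*(d + 7)*(d - 2*l)*(d + l)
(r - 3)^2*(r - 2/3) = r^3 - 20*r^2/3 + 13*r - 6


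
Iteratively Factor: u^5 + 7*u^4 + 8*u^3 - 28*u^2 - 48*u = (u + 3)*(u^4 + 4*u^3 - 4*u^2 - 16*u) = (u + 3)*(u + 4)*(u^3 - 4*u) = u*(u + 3)*(u + 4)*(u^2 - 4) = u*(u - 2)*(u + 3)*(u + 4)*(u + 2)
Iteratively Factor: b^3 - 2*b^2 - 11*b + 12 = (b - 4)*(b^2 + 2*b - 3) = (b - 4)*(b - 1)*(b + 3)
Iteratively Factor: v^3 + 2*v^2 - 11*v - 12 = (v + 4)*(v^2 - 2*v - 3) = (v + 1)*(v + 4)*(v - 3)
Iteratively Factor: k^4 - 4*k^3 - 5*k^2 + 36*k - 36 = (k + 3)*(k^3 - 7*k^2 + 16*k - 12) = (k - 3)*(k + 3)*(k^2 - 4*k + 4) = (k - 3)*(k - 2)*(k + 3)*(k - 2)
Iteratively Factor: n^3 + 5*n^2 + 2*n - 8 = (n - 1)*(n^2 + 6*n + 8) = (n - 1)*(n + 2)*(n + 4)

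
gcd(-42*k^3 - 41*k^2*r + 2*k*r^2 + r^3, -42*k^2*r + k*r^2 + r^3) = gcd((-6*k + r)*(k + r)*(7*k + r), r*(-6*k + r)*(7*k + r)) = -42*k^2 + k*r + r^2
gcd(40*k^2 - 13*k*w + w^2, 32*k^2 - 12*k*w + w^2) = -8*k + w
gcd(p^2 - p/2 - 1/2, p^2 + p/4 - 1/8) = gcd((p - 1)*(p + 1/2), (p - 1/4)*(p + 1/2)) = p + 1/2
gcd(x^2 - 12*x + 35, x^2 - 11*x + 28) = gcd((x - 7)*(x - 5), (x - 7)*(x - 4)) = x - 7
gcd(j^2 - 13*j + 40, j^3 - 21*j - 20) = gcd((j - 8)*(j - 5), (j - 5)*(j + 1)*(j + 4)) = j - 5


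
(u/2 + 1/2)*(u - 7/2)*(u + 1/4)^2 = u^4/2 - u^3 - 75*u^2/32 - 61*u/64 - 7/64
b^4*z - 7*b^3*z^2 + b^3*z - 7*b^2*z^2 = b^2*(b - 7*z)*(b*z + z)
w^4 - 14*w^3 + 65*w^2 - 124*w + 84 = (w - 7)*(w - 3)*(w - 2)^2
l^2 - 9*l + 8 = (l - 8)*(l - 1)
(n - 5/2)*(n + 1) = n^2 - 3*n/2 - 5/2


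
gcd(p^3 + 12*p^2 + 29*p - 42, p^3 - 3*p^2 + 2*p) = p - 1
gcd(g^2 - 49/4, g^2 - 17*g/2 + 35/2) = g - 7/2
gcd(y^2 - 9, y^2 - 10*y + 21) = y - 3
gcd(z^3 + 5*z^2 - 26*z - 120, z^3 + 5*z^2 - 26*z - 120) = z^3 + 5*z^2 - 26*z - 120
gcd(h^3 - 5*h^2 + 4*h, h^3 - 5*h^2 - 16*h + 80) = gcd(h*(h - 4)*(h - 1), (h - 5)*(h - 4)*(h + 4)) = h - 4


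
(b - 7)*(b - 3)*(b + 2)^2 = b^4 - 6*b^3 - 15*b^2 + 44*b + 84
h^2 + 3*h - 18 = (h - 3)*(h + 6)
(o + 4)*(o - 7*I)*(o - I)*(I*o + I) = I*o^4 + 8*o^3 + 5*I*o^3 + 40*o^2 - 3*I*o^2 + 32*o - 35*I*o - 28*I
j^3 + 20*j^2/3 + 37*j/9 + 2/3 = (j + 1/3)^2*(j + 6)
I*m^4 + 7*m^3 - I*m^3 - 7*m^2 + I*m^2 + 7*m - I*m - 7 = (m - 7*I)*(m - I)*(m + I)*(I*m - I)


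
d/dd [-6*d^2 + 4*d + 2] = 4 - 12*d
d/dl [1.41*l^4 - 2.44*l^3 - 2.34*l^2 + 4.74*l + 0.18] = 5.64*l^3 - 7.32*l^2 - 4.68*l + 4.74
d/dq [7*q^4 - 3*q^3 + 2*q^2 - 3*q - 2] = 28*q^3 - 9*q^2 + 4*q - 3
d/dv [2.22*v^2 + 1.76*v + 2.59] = 4.44*v + 1.76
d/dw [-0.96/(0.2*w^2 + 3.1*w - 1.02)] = (0.384*w + 2.976)/(0.2*w^2 + 3.1*w - 1.02)^2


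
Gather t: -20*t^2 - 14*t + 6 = -20*t^2 - 14*t + 6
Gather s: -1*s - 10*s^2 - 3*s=-10*s^2 - 4*s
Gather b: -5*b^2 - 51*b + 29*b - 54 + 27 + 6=-5*b^2 - 22*b - 21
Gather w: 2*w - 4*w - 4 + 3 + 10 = 9 - 2*w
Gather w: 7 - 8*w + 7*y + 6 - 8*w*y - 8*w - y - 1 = w*(-8*y - 16) + 6*y + 12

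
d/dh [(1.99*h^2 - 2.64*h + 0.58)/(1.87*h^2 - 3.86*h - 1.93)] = (-2.7446*h^2 - 9.8506*h + 7.334)/(3.4969*h^4 - 14.4364*h^3 + 7.6814*h^2 + 14.8996*h + 3.7249)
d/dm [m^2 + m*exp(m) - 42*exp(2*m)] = m*exp(m) + 2*m - 84*exp(2*m) + exp(m)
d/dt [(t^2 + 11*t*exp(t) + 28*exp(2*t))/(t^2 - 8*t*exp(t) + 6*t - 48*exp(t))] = (2*(t^2 + 11*t*exp(t) + 28*exp(2*t))*(4*t*exp(t) - t + 28*exp(t) - 3) + (t^2 - 8*t*exp(t) + 6*t - 48*exp(t))*(11*t*exp(t) + 2*t + 56*exp(2*t) + 11*exp(t)))/(t^2 - 8*t*exp(t) + 6*t - 48*exp(t))^2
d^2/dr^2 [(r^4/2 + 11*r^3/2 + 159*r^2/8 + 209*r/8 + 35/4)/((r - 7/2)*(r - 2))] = (8*r^6 - 132*r^5 + 894*r^4 + 1749*r^3 - 14070*r^2 + 1848*r + 34930)/(8*r^6 - 132*r^5 + 894*r^4 - 3179*r^3 + 6258*r^2 - 6468*r + 2744)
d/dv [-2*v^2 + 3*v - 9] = 3 - 4*v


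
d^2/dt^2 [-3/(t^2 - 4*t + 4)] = -18/(t^4 - 8*t^3 + 24*t^2 - 32*t + 16)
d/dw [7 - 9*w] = -9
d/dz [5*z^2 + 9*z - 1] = 10*z + 9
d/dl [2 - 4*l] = -4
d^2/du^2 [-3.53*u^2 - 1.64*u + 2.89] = -7.06000000000000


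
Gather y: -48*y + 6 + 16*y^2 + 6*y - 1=16*y^2 - 42*y + 5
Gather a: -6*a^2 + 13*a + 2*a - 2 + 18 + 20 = -6*a^2 + 15*a + 36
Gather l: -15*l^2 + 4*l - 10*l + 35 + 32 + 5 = -15*l^2 - 6*l + 72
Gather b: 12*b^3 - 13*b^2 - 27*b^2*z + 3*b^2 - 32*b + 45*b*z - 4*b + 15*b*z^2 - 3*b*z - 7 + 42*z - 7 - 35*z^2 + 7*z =12*b^3 + b^2*(-27*z - 10) + b*(15*z^2 + 42*z - 36) - 35*z^2 + 49*z - 14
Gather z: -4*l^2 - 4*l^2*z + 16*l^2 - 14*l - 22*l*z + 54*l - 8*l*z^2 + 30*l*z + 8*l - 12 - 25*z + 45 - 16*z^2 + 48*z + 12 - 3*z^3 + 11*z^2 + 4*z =12*l^2 + 48*l - 3*z^3 + z^2*(-8*l - 5) + z*(-4*l^2 + 8*l + 27) + 45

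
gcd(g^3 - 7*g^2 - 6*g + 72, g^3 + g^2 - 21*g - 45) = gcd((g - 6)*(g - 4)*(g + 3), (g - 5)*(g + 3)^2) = g + 3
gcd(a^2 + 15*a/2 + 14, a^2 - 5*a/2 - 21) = a + 7/2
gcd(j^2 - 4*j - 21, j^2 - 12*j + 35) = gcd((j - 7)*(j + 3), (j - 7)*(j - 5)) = j - 7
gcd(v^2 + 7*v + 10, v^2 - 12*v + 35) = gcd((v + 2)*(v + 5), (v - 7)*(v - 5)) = 1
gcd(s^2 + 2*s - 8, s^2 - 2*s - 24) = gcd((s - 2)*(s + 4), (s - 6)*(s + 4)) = s + 4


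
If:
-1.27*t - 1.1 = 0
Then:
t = -0.87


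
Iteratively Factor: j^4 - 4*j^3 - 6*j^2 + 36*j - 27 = (j - 1)*(j^3 - 3*j^2 - 9*j + 27) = (j - 1)*(j + 3)*(j^2 - 6*j + 9) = (j - 3)*(j - 1)*(j + 3)*(j - 3)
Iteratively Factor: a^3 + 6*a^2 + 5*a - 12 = (a + 4)*(a^2 + 2*a - 3) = (a - 1)*(a + 4)*(a + 3)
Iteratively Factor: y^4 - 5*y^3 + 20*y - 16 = (y + 2)*(y^3 - 7*y^2 + 14*y - 8) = (y - 2)*(y + 2)*(y^2 - 5*y + 4) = (y - 4)*(y - 2)*(y + 2)*(y - 1)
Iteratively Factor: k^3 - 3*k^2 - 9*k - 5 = (k + 1)*(k^2 - 4*k - 5) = (k + 1)^2*(k - 5)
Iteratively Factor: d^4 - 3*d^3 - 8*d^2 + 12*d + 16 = (d - 4)*(d^3 + d^2 - 4*d - 4) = (d - 4)*(d - 2)*(d^2 + 3*d + 2) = (d - 4)*(d - 2)*(d + 1)*(d + 2)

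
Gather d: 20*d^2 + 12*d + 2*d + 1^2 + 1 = 20*d^2 + 14*d + 2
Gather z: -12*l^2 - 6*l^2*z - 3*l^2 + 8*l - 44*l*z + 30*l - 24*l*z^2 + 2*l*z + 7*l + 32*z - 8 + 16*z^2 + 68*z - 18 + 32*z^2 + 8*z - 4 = -15*l^2 + 45*l + z^2*(48 - 24*l) + z*(-6*l^2 - 42*l + 108) - 30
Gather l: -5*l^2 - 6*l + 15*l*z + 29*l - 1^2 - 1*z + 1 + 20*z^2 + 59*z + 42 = -5*l^2 + l*(15*z + 23) + 20*z^2 + 58*z + 42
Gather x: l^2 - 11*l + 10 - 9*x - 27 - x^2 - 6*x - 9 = l^2 - 11*l - x^2 - 15*x - 26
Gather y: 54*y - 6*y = 48*y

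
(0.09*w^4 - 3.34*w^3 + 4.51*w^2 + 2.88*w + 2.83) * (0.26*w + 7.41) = 0.0234*w^5 - 0.2015*w^4 - 23.5768*w^3 + 34.1679*w^2 + 22.0766*w + 20.9703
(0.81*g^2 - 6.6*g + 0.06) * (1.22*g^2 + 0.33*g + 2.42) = 0.9882*g^4 - 7.7847*g^3 - 0.1446*g^2 - 15.9522*g + 0.1452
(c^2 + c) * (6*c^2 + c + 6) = 6*c^4 + 7*c^3 + 7*c^2 + 6*c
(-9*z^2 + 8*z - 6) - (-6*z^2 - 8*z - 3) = -3*z^2 + 16*z - 3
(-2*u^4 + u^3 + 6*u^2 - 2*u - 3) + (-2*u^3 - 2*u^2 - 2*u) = -2*u^4 - u^3 + 4*u^2 - 4*u - 3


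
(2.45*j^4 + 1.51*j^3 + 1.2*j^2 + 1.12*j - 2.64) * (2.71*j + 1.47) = 6.6395*j^5 + 7.6936*j^4 + 5.4717*j^3 + 4.7992*j^2 - 5.508*j - 3.8808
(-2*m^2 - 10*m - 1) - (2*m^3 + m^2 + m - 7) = -2*m^3 - 3*m^2 - 11*m + 6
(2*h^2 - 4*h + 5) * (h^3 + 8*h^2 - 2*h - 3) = 2*h^5 + 12*h^4 - 31*h^3 + 42*h^2 + 2*h - 15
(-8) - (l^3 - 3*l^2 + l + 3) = -l^3 + 3*l^2 - l - 11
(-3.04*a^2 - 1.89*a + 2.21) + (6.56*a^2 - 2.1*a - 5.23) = 3.52*a^2 - 3.99*a - 3.02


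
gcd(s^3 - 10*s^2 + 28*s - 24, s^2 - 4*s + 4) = s^2 - 4*s + 4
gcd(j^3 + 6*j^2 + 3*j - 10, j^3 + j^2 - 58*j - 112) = j + 2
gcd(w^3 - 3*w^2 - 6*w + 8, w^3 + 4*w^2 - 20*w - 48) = w^2 - 2*w - 8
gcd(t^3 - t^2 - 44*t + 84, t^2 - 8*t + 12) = t^2 - 8*t + 12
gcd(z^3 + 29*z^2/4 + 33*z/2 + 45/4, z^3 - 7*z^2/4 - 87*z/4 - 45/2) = z^2 + 17*z/4 + 15/4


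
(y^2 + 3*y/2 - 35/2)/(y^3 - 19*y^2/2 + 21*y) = (y + 5)/(y*(y - 6))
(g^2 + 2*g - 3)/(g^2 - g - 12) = (g - 1)/(g - 4)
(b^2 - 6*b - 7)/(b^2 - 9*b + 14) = (b + 1)/(b - 2)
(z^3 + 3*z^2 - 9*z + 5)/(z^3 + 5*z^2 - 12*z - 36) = (z^3 + 3*z^2 - 9*z + 5)/(z^3 + 5*z^2 - 12*z - 36)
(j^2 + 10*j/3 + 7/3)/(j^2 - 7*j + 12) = (3*j^2 + 10*j + 7)/(3*(j^2 - 7*j + 12))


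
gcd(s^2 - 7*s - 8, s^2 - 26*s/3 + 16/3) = s - 8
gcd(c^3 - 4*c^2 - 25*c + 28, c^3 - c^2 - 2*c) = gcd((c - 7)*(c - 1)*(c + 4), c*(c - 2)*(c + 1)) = 1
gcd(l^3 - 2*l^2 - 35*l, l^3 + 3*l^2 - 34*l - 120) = l + 5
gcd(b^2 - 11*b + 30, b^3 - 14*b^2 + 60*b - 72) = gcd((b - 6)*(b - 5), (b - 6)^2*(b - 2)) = b - 6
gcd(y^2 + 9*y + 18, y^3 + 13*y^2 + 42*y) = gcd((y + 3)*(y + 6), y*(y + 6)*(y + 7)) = y + 6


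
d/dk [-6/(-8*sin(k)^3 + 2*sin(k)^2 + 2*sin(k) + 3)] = 12*(-12*sin(k)^2 + 2*sin(k) + 1)*cos(k)/(-4*sin(k) + 2*sin(3*k) - cos(2*k) + 4)^2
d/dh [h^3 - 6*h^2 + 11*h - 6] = 3*h^2 - 12*h + 11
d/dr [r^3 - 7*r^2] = r*(3*r - 14)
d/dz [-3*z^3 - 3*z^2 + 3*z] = -9*z^2 - 6*z + 3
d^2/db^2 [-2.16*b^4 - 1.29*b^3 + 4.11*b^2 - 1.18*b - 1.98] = -25.92*b^2 - 7.74*b + 8.22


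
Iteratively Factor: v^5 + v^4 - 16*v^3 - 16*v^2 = (v)*(v^4 + v^3 - 16*v^2 - 16*v) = v*(v - 4)*(v^3 + 5*v^2 + 4*v) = v^2*(v - 4)*(v^2 + 5*v + 4) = v^2*(v - 4)*(v + 4)*(v + 1)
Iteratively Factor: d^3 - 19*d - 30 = (d - 5)*(d^2 + 5*d + 6) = (d - 5)*(d + 2)*(d + 3)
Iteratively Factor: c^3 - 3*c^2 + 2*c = (c - 1)*(c^2 - 2*c) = c*(c - 1)*(c - 2)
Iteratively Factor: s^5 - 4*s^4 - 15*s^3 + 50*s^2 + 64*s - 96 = (s + 3)*(s^4 - 7*s^3 + 6*s^2 + 32*s - 32) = (s - 4)*(s + 3)*(s^3 - 3*s^2 - 6*s + 8) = (s - 4)*(s - 1)*(s + 3)*(s^2 - 2*s - 8) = (s - 4)^2*(s - 1)*(s + 3)*(s + 2)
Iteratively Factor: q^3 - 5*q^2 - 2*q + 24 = (q - 4)*(q^2 - q - 6) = (q - 4)*(q - 3)*(q + 2)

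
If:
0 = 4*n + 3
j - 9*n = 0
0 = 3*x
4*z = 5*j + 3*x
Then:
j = -27/4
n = -3/4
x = 0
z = -135/16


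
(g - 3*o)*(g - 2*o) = g^2 - 5*g*o + 6*o^2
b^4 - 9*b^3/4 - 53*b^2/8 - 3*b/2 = b*(b - 4)*(b + 1/4)*(b + 3/2)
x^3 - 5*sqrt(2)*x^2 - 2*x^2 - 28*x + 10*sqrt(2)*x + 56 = (x - 2)*(x - 7*sqrt(2))*(x + 2*sqrt(2))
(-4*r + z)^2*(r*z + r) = 16*r^3*z + 16*r^3 - 8*r^2*z^2 - 8*r^2*z + r*z^3 + r*z^2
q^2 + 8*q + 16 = (q + 4)^2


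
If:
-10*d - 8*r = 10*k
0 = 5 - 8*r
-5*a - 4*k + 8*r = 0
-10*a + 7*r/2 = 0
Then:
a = 7/32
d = -189/128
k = 125/128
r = 5/8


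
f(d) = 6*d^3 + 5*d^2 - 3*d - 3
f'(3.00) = 189.00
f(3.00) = 195.00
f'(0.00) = -3.00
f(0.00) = -3.00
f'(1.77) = 71.09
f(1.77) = 40.63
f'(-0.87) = 1.92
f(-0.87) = -0.56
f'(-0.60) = -2.52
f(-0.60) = -0.70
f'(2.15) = 101.70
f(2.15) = 73.29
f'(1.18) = 33.86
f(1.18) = 10.28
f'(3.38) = 236.44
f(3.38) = 275.67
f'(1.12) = 30.78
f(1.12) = 8.34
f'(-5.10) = 414.18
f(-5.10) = -653.56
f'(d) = 18*d^2 + 10*d - 3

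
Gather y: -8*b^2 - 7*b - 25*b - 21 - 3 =-8*b^2 - 32*b - 24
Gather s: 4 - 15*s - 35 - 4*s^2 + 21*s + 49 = -4*s^2 + 6*s + 18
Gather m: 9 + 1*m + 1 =m + 10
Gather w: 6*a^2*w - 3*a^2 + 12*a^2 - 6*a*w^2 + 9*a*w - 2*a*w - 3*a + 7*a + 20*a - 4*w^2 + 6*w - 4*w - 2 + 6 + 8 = 9*a^2 + 24*a + w^2*(-6*a - 4) + w*(6*a^2 + 7*a + 2) + 12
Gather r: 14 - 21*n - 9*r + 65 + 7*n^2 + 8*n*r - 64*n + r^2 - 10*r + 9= 7*n^2 - 85*n + r^2 + r*(8*n - 19) + 88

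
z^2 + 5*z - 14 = (z - 2)*(z + 7)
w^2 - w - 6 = (w - 3)*(w + 2)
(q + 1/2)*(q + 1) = q^2 + 3*q/2 + 1/2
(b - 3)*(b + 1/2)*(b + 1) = b^3 - 3*b^2/2 - 4*b - 3/2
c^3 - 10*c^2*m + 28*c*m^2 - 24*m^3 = (c - 6*m)*(c - 2*m)^2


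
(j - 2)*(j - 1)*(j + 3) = j^3 - 7*j + 6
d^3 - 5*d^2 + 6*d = d*(d - 3)*(d - 2)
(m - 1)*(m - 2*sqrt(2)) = m^2 - 2*sqrt(2)*m - m + 2*sqrt(2)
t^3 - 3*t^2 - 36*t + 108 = (t - 6)*(t - 3)*(t + 6)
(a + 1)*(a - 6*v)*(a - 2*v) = a^3 - 8*a^2*v + a^2 + 12*a*v^2 - 8*a*v + 12*v^2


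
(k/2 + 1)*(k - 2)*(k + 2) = k^3/2 + k^2 - 2*k - 4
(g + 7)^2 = g^2 + 14*g + 49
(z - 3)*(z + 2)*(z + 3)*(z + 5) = z^4 + 7*z^3 + z^2 - 63*z - 90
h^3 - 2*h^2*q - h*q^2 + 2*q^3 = (h - 2*q)*(h - q)*(h + q)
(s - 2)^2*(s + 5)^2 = s^4 + 6*s^3 - 11*s^2 - 60*s + 100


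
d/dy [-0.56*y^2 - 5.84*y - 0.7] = -1.12*y - 5.84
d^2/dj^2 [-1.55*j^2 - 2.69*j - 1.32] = -3.10000000000000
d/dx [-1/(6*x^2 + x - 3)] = (12*x + 1)/(6*x^2 + x - 3)^2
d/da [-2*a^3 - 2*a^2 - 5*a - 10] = -6*a^2 - 4*a - 5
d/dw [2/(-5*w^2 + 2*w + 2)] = 4*(5*w - 1)/(-5*w^2 + 2*w + 2)^2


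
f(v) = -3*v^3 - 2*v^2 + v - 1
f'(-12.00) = -1247.00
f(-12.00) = 4883.00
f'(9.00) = -764.00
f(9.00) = -2341.00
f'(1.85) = -37.20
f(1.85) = -24.99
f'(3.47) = -121.25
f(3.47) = -146.96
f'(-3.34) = -86.04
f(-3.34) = 85.13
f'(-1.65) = -16.90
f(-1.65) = 5.38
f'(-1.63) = -16.39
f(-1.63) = 5.05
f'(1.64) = -29.77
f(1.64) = -17.97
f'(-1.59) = -15.39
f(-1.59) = 4.41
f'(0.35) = -1.50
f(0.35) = -1.02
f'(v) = -9*v^2 - 4*v + 1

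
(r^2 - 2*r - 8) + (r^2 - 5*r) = 2*r^2 - 7*r - 8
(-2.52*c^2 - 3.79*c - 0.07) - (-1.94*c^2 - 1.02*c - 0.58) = -0.58*c^2 - 2.77*c + 0.51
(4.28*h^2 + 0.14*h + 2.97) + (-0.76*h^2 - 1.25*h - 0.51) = 3.52*h^2 - 1.11*h + 2.46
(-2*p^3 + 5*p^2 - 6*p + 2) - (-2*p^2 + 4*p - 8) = -2*p^3 + 7*p^2 - 10*p + 10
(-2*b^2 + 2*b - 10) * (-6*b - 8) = 12*b^3 + 4*b^2 + 44*b + 80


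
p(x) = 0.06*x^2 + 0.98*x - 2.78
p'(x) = 0.12*x + 0.98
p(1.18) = -1.54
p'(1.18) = 1.12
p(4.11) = 2.26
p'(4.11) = 1.47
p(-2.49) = -4.85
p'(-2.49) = 0.68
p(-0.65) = -3.39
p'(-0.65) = 0.90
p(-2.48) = -4.84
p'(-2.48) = 0.68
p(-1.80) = -4.35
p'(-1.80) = 0.76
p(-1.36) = -4.00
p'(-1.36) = 0.82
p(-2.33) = -4.74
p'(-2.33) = 0.70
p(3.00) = 0.70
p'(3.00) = 1.34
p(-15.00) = -3.98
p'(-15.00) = -0.82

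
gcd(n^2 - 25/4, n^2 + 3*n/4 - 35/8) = n + 5/2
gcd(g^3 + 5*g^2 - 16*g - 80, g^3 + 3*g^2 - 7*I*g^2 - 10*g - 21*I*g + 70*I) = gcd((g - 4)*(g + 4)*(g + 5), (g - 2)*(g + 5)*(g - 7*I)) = g + 5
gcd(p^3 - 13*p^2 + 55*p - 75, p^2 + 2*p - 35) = p - 5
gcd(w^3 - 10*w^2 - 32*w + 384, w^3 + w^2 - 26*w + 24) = w + 6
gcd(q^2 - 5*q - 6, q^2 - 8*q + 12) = q - 6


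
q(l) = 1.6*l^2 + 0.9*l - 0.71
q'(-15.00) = -47.10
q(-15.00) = 345.79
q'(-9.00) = -27.90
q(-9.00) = 120.79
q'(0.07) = 1.12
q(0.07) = -0.64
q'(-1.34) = -3.39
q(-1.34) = 0.96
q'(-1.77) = -4.76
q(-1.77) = 2.71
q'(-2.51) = -7.13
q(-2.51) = 7.11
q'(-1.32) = -3.32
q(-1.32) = 0.89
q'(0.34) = 1.99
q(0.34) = -0.22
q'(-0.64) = -1.15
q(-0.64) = -0.63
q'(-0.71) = -1.37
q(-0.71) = -0.54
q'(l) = 3.2*l + 0.9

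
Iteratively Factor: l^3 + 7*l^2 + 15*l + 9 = (l + 3)*(l^2 + 4*l + 3) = (l + 1)*(l + 3)*(l + 3)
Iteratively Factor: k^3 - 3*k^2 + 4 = (k - 2)*(k^2 - k - 2) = (k - 2)*(k + 1)*(k - 2)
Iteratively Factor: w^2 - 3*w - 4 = (w - 4)*(w + 1)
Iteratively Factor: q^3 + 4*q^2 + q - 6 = (q + 2)*(q^2 + 2*q - 3) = (q + 2)*(q + 3)*(q - 1)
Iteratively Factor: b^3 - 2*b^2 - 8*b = (b - 4)*(b^2 + 2*b) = (b - 4)*(b + 2)*(b)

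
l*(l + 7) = l^2 + 7*l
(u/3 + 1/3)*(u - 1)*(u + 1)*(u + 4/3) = u^4/3 + 7*u^3/9 + u^2/9 - 7*u/9 - 4/9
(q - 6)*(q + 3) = q^2 - 3*q - 18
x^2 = x^2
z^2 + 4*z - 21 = (z - 3)*(z + 7)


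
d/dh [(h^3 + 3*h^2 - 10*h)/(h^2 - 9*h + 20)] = (h^4 - 18*h^3 + 43*h^2 + 120*h - 200)/(h^4 - 18*h^3 + 121*h^2 - 360*h + 400)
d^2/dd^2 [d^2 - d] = 2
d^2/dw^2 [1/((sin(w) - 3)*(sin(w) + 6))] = (-4*sin(w)^4 - 9*sin(w)^3 - 75*sin(w)^2 - 36*sin(w) + 54)/((sin(w) - 3)^3*(sin(w) + 6)^3)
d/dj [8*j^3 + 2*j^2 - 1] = 4*j*(6*j + 1)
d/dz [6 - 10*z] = -10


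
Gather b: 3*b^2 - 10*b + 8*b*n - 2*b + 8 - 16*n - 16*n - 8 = 3*b^2 + b*(8*n - 12) - 32*n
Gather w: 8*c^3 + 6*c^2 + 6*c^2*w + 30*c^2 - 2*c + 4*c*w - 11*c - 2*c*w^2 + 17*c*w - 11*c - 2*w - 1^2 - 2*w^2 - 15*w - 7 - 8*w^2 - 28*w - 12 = 8*c^3 + 36*c^2 - 24*c + w^2*(-2*c - 10) + w*(6*c^2 + 21*c - 45) - 20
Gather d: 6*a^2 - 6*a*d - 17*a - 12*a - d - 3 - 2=6*a^2 - 29*a + d*(-6*a - 1) - 5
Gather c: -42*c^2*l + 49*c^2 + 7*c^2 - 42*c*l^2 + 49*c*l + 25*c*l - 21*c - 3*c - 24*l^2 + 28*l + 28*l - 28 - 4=c^2*(56 - 42*l) + c*(-42*l^2 + 74*l - 24) - 24*l^2 + 56*l - 32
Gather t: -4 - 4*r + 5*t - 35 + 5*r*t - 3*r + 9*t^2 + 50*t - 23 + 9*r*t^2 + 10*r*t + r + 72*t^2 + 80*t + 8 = -6*r + t^2*(9*r + 81) + t*(15*r + 135) - 54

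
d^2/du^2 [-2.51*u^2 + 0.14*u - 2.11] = -5.02000000000000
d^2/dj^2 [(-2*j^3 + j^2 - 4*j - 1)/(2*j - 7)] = 2*(-8*j^3 + 84*j^2 - 294*j - 11)/(8*j^3 - 84*j^2 + 294*j - 343)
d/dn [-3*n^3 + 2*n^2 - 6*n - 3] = -9*n^2 + 4*n - 6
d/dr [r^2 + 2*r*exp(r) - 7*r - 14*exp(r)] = 2*r*exp(r) + 2*r - 12*exp(r) - 7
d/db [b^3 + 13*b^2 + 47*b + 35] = 3*b^2 + 26*b + 47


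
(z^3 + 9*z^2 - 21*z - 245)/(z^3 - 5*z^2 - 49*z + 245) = (z + 7)/(z - 7)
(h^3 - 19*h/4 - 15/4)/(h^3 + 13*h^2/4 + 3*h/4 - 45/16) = 4*(2*h^2 - 3*h - 5)/(8*h^2 + 14*h - 15)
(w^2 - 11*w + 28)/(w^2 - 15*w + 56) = (w - 4)/(w - 8)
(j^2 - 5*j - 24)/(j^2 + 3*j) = (j - 8)/j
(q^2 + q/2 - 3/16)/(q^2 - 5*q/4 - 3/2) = (q - 1/4)/(q - 2)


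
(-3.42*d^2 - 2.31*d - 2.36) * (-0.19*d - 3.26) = 0.6498*d^3 + 11.5881*d^2 + 7.979*d + 7.6936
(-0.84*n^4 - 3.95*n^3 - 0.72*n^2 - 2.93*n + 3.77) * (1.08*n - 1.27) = -0.9072*n^5 - 3.1992*n^4 + 4.2389*n^3 - 2.25*n^2 + 7.7927*n - 4.7879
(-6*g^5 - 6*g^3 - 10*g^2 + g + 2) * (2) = -12*g^5 - 12*g^3 - 20*g^2 + 2*g + 4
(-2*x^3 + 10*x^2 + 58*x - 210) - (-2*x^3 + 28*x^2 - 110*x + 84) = -18*x^2 + 168*x - 294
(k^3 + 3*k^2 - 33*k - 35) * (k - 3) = k^4 - 42*k^2 + 64*k + 105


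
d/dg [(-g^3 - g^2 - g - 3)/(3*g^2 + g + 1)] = (-3*g^4 - 2*g^3 - g^2 + 16*g + 2)/(9*g^4 + 6*g^3 + 7*g^2 + 2*g + 1)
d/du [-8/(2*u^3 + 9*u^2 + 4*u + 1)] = 16*(3*u^2 + 9*u + 2)/(2*u^3 + 9*u^2 + 4*u + 1)^2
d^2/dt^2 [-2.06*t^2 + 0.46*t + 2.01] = -4.12000000000000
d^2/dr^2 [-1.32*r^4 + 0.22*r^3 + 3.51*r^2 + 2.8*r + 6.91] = -15.84*r^2 + 1.32*r + 7.02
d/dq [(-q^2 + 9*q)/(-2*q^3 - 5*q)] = (-2*q^2 + 36*q + 5)/(4*q^4 + 20*q^2 + 25)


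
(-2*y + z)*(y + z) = -2*y^2 - y*z + z^2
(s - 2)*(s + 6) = s^2 + 4*s - 12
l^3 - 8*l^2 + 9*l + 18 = (l - 6)*(l - 3)*(l + 1)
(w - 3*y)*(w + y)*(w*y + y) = w^3*y - 2*w^2*y^2 + w^2*y - 3*w*y^3 - 2*w*y^2 - 3*y^3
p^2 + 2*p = p*(p + 2)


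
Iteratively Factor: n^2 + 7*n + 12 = (n + 4)*(n + 3)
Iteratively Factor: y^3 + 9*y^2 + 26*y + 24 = (y + 4)*(y^2 + 5*y + 6) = (y + 2)*(y + 4)*(y + 3)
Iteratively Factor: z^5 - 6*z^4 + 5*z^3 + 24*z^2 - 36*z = (z)*(z^4 - 6*z^3 + 5*z^2 + 24*z - 36) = z*(z - 3)*(z^3 - 3*z^2 - 4*z + 12) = z*(z - 3)*(z + 2)*(z^2 - 5*z + 6) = z*(z - 3)*(z - 2)*(z + 2)*(z - 3)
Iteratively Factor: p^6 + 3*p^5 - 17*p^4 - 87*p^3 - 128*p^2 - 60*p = (p + 1)*(p^5 + 2*p^4 - 19*p^3 - 68*p^2 - 60*p) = p*(p + 1)*(p^4 + 2*p^3 - 19*p^2 - 68*p - 60) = p*(p + 1)*(p + 3)*(p^3 - p^2 - 16*p - 20) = p*(p + 1)*(p + 2)*(p + 3)*(p^2 - 3*p - 10) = p*(p + 1)*(p + 2)^2*(p + 3)*(p - 5)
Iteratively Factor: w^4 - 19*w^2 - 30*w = (w)*(w^3 - 19*w - 30) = w*(w - 5)*(w^2 + 5*w + 6) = w*(w - 5)*(w + 3)*(w + 2)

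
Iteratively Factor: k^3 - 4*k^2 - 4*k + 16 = (k - 4)*(k^2 - 4) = (k - 4)*(k + 2)*(k - 2)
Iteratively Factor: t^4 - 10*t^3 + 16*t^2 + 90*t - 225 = (t - 5)*(t^3 - 5*t^2 - 9*t + 45) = (t - 5)*(t + 3)*(t^2 - 8*t + 15) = (t - 5)^2*(t + 3)*(t - 3)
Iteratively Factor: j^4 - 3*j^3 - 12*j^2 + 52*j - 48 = (j - 2)*(j^3 - j^2 - 14*j + 24) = (j - 3)*(j - 2)*(j^2 + 2*j - 8) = (j - 3)*(j - 2)*(j + 4)*(j - 2)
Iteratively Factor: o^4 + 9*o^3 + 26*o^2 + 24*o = (o)*(o^3 + 9*o^2 + 26*o + 24) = o*(o + 2)*(o^2 + 7*o + 12) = o*(o + 2)*(o + 4)*(o + 3)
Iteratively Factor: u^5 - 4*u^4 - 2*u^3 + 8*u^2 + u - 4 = (u - 1)*(u^4 - 3*u^3 - 5*u^2 + 3*u + 4) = (u - 1)*(u + 1)*(u^3 - 4*u^2 - u + 4) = (u - 4)*(u - 1)*(u + 1)*(u^2 - 1) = (u - 4)*(u - 1)^2*(u + 1)*(u + 1)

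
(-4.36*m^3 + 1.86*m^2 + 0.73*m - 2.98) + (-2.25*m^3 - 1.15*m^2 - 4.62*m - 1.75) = -6.61*m^3 + 0.71*m^2 - 3.89*m - 4.73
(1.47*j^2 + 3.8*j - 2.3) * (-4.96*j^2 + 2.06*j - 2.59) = -7.2912*j^4 - 15.8198*j^3 + 15.4287*j^2 - 14.58*j + 5.957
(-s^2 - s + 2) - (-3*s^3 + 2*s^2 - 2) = 3*s^3 - 3*s^2 - s + 4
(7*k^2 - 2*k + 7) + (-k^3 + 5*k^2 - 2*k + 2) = -k^3 + 12*k^2 - 4*k + 9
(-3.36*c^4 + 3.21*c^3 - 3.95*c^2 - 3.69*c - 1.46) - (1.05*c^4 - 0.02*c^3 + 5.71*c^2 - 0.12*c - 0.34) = -4.41*c^4 + 3.23*c^3 - 9.66*c^2 - 3.57*c - 1.12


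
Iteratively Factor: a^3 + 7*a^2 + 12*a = (a + 4)*(a^2 + 3*a) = (a + 3)*(a + 4)*(a)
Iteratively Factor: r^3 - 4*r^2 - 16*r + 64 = (r + 4)*(r^2 - 8*r + 16) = (r - 4)*(r + 4)*(r - 4)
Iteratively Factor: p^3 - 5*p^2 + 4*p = (p)*(p^2 - 5*p + 4) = p*(p - 4)*(p - 1)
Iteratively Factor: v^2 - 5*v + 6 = (v - 3)*(v - 2)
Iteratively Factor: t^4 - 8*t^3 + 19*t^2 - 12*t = (t - 1)*(t^3 - 7*t^2 + 12*t) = (t - 4)*(t - 1)*(t^2 - 3*t) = t*(t - 4)*(t - 1)*(t - 3)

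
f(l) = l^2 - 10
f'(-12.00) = -24.00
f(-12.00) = 134.00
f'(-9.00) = -18.00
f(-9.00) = 71.00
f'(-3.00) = -6.00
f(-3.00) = -1.00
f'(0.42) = 0.84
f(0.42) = -9.82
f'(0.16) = 0.32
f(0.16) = -9.97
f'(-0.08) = -0.16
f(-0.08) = -9.99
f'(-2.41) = -4.82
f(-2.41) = -4.19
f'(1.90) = 3.80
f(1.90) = -6.39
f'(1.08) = 2.16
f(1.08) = -8.83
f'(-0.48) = -0.96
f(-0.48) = -9.77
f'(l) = 2*l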